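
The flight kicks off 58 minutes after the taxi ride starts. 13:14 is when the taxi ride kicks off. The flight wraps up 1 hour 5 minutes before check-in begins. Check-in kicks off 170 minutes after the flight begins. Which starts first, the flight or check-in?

the flight

The flight starts at 13:14 + 58 min = 14:12.
Check-in starts at 14:12 + 170 min = 17:02.
The flight starts at 14:12 and check-in starts at 17:02, so the flight is first.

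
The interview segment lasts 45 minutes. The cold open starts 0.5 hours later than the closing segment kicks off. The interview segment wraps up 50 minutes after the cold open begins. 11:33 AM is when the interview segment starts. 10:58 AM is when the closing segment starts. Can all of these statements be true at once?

The cold open starts at 10:58 AM + 30 min = 11:28 AM.
The interview segment ends at 11:28 AM + 50 min = 12:18 PM.
The interview segment starts at 12:18 PM − 45 min = 11:33 AM.
That matches the stated 11:33 AM, so the schedule is consistent.

Yes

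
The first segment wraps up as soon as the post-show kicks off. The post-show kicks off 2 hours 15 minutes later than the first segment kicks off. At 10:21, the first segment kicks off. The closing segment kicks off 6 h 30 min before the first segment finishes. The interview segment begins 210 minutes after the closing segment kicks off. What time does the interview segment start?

The post-show starts at 10:21 + 135 min = 12:36.
So the first segment ends at 12:36.
The closing segment starts at 12:36 − 390 min = 06:06.
The interview segment starts at 06:06 + 210 min = 09:36.

09:36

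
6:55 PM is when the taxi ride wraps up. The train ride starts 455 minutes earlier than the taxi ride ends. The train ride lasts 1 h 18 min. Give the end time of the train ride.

The train ride starts at 6:55 PM − 455 min = 11:20 AM.
The train ride ends at 11:20 AM + 78 min = 12:38 PM.

12:38 PM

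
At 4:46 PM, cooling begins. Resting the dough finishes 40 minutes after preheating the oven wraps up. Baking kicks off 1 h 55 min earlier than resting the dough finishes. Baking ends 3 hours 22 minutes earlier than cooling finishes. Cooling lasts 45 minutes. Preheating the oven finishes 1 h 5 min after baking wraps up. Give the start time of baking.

1:59 PM

Cooling ends at 4:46 PM + 45 min = 5:31 PM.
Baking ends at 5:31 PM − 202 min = 2:09 PM.
Preheating the oven ends at 2:09 PM + 65 min = 3:14 PM.
Resting the dough ends at 3:14 PM + 40 min = 3:54 PM.
Baking starts at 3:54 PM − 115 min = 1:59 PM.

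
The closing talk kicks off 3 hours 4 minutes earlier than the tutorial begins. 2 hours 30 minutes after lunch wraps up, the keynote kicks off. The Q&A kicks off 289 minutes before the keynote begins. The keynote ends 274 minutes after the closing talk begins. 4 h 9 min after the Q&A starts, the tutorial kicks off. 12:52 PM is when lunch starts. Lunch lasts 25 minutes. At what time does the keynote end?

Lunch ends at 12:52 PM + 25 min = 1:17 PM.
The keynote starts at 1:17 PM + 150 min = 3:47 PM.
The Q&A starts at 3:47 PM − 289 min = 10:58 AM.
The tutorial starts at 10:58 AM + 249 min = 3:07 PM.
The closing talk starts at 3:07 PM − 184 min = 12:03 PM.
The keynote ends at 12:03 PM + 274 min = 4:37 PM.

4:37 PM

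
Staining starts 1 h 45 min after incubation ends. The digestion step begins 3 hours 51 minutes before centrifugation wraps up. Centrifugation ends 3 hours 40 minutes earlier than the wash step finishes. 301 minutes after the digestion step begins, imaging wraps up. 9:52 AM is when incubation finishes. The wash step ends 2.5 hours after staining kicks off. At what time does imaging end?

11:37 AM

Staining starts at 9:52 AM + 105 min = 11:37 AM.
The wash step ends at 11:37 AM + 150 min = 2:07 PM.
Centrifugation ends at 2:07 PM − 220 min = 10:27 AM.
The digestion step starts at 10:27 AM − 231 min = 6:36 AM.
Imaging ends at 6:36 AM + 301 min = 11:37 AM.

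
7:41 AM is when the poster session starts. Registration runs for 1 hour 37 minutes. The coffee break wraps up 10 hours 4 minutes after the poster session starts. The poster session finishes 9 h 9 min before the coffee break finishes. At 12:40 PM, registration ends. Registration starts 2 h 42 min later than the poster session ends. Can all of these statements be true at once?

No

The coffee break ends at 7:41 AM + 604 min = 5:45 PM.
The poster session ends at 5:45 PM − 549 min = 8:36 AM.
Registration starts at 8:36 AM + 162 min = 11:18 AM.
Registration ends at 11:18 AM + 97 min = 12:55 PM.
But registration is also said to end at 12:40 PM — a 15-minute conflict.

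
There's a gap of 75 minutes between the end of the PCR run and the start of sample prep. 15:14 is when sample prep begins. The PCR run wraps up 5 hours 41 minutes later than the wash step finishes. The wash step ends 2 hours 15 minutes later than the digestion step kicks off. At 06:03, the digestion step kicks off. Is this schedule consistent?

Yes

The wash step ends at 06:03 + 135 min = 08:18.
The PCR run ends at 08:18 + 341 min = 13:59.
Sample prep starts at 13:59 + 75 min = 15:14.
That matches the stated 15:14, so the schedule is consistent.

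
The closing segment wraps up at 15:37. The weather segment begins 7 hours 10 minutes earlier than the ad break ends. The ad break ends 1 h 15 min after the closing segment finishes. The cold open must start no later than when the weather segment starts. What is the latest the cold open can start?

09:42

The ad break ends at 15:37 + 75 min = 16:52.
The weather segment starts at 16:52 − 430 min = 09:42.
The cold open is bounded by the weather segment, so the latest it can start is 09:42.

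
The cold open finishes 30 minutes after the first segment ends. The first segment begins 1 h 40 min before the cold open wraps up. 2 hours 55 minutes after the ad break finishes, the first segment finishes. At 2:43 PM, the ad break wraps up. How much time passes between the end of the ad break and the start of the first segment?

The first segment ends at 2:43 PM + 175 min = 5:38 PM.
The cold open ends at 5:38 PM + 30 min = 6:08 PM.
The first segment starts at 6:08 PM − 100 min = 4:28 PM.
From 2:43 PM to 4:28 PM is 105 minutes.

105 minutes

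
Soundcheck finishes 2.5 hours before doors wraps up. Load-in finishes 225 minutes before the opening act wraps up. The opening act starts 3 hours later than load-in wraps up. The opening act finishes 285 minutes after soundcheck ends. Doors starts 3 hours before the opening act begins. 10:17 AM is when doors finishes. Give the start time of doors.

Soundcheck ends at 10:17 AM − 150 min = 7:47 AM.
The opening act ends at 7:47 AM + 285 min = 12:32 PM.
Load-in ends at 12:32 PM − 225 min = 8:47 AM.
The opening act starts at 8:47 AM + 180 min = 11:47 AM.
Doors starts at 11:47 AM − 180 min = 8:47 AM.

8:47 AM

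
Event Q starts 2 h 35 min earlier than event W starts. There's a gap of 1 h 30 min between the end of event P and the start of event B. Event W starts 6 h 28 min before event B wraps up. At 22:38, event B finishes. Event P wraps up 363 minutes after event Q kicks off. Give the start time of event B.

Event W starts at 22:38 − 388 min = 16:10.
Event Q starts at 16:10 − 155 min = 13:35.
Event P ends at 13:35 + 363 min = 19:38.
Event B starts at 19:38 + 90 min = 21:08.

21:08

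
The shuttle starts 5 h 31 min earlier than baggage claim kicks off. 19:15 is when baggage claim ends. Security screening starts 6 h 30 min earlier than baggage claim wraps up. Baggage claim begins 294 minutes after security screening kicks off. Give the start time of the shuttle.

Security screening starts at 19:15 − 390 min = 12:45.
Baggage claim starts at 12:45 + 294 min = 17:39.
The shuttle starts at 17:39 − 331 min = 12:08.

12:08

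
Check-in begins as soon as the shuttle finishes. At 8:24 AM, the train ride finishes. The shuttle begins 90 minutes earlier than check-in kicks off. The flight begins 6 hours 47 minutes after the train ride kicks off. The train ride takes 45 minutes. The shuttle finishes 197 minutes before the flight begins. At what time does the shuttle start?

9:39 AM

The train ride starts at 8:24 AM − 45 min = 7:39 AM.
The flight starts at 7:39 AM + 407 min = 2:26 PM.
The shuttle ends at 2:26 PM − 197 min = 11:09 AM.
So check-in starts at 11:09 AM.
The shuttle starts at 11:09 AM − 90 min = 9:39 AM.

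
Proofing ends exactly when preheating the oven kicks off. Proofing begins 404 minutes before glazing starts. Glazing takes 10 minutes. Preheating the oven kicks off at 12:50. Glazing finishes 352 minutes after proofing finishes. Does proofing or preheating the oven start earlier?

Proofing ends at 12:50.
Glazing ends at 12:50 + 352 min = 18:42.
Glazing starts at 18:42 − 10 min = 18:32.
Proofing starts at 18:32 − 404 min = 11:48.
Proofing starts at 11:48 and preheating the oven starts at 12:50, so proofing is first.

proofing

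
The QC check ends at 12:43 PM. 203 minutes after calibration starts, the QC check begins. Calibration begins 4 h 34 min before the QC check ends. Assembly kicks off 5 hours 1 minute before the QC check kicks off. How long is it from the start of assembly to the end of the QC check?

Calibration starts at 12:43 PM − 274 min = 8:09 AM.
The QC check starts at 8:09 AM + 203 min = 11:32 AM.
Assembly starts at 11:32 AM − 301 min = 6:31 AM.
From 6:31 AM to 12:43 PM is 6 hours 12 minutes.

6 hours 12 minutes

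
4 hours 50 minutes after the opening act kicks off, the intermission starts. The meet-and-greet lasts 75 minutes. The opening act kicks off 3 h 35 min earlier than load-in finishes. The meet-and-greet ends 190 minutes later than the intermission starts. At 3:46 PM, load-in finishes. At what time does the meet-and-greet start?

The opening act starts at 3:46 PM − 215 min = 12:11 PM.
The intermission starts at 12:11 PM + 290 min = 5:01 PM.
The meet-and-greet ends at 5:01 PM + 190 min = 8:11 PM.
The meet-and-greet starts at 8:11 PM − 75 min = 6:56 PM.

6:56 PM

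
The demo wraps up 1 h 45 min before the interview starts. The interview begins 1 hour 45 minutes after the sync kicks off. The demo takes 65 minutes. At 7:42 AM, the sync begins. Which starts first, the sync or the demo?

the demo

The interview starts at 7:42 AM + 105 min = 9:27 AM.
The demo ends at 9:27 AM − 105 min = 7:42 AM.
The demo starts at 7:42 AM − 65 min = 6:37 AM.
The sync starts at 7:42 AM and the demo starts at 6:37 AM, so the demo is first.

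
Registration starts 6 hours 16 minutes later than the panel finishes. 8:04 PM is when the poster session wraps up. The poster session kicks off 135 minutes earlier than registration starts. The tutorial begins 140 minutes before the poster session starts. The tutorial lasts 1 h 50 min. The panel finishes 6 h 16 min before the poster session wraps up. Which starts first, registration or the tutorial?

the tutorial

The panel ends at 8:04 PM − 376 min = 1:48 PM.
Registration starts at 1:48 PM + 376 min = 8:04 PM.
The poster session starts at 8:04 PM − 135 min = 5:49 PM.
The tutorial starts at 5:49 PM − 140 min = 3:29 PM.
Registration starts at 8:04 PM and the tutorial starts at 3:29 PM, so the tutorial is first.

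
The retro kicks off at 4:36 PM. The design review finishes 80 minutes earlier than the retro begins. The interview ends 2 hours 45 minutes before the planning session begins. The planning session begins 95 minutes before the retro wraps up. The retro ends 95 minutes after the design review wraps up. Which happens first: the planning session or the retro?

the planning session

The design review ends at 4:36 PM − 80 min = 3:16 PM.
The retro ends at 3:16 PM + 95 min = 4:51 PM.
The planning session starts at 4:51 PM − 95 min = 3:16 PM.
The planning session starts at 3:16 PM and the retro starts at 4:36 PM, so the planning session is first.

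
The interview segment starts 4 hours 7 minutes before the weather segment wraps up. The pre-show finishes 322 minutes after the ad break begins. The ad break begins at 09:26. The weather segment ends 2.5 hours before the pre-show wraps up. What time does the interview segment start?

The pre-show ends at 09:26 + 322 min = 14:48.
The weather segment ends at 14:48 − 150 min = 12:18.
The interview segment starts at 12:18 − 247 min = 08:11.

08:11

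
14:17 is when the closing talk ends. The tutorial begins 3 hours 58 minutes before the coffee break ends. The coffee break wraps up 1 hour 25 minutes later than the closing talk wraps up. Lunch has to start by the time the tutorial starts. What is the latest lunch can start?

11:44

The coffee break ends at 14:17 + 85 min = 15:42.
The tutorial starts at 15:42 − 238 min = 11:44.
Lunch is bounded by the tutorial, so the latest it can start is 11:44.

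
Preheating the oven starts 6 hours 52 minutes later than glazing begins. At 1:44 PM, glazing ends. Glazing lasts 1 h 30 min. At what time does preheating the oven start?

7:06 PM

Glazing starts at 1:44 PM − 90 min = 12:14 PM.
Preheating the oven starts at 12:14 PM + 412 min = 7:06 PM.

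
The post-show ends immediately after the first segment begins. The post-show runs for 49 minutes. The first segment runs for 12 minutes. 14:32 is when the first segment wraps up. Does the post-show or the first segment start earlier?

the post-show

The first segment starts at 14:32 − 12 min = 14:20.
So the post-show ends at 14:20.
The post-show starts at 14:20 − 49 min = 13:31.
The post-show starts at 13:31 and the first segment starts at 14:20, so the post-show is first.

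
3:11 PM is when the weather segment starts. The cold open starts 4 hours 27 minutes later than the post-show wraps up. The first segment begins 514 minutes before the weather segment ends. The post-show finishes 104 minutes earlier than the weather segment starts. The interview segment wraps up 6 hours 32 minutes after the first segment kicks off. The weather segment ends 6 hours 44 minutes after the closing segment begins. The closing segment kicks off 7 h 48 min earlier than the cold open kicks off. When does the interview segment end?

2:48 PM

The post-show ends at 3:11 PM − 104 min = 1:27 PM.
The cold open starts at 1:27 PM + 267 min = 5:54 PM.
The closing segment starts at 5:54 PM − 468 min = 10:06 AM.
The weather segment ends at 10:06 AM + 404 min = 4:50 PM.
The first segment starts at 4:50 PM − 514 min = 8:16 AM.
The interview segment ends at 8:16 AM + 392 min = 2:48 PM.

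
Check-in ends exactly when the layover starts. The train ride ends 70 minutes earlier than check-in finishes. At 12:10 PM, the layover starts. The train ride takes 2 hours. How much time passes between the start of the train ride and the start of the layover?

3 h 10 min

Check-in ends at 12:10 PM.
The train ride ends at 12:10 PM − 70 min = 11:00 AM.
The train ride starts at 11:00 AM − 120 min = 9:00 AM.
From 9:00 AM to 12:10 PM is 3 h 10 min.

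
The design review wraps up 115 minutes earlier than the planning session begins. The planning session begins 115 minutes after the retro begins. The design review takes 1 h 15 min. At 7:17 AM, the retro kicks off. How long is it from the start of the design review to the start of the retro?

The planning session starts at 7:17 AM + 115 min = 9:12 AM.
The design review ends at 9:12 AM − 115 min = 7:17 AM.
The design review starts at 7:17 AM − 75 min = 6:02 AM.
From 6:02 AM to 7:17 AM is 75 minutes.

75 minutes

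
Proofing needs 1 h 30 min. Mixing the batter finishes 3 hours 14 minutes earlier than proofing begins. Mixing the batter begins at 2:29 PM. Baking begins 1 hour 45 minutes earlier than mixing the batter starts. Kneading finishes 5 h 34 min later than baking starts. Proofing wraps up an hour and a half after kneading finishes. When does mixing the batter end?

Baking starts at 2:29 PM − 105 min = 12:44 PM.
Kneading ends at 12:44 PM + 334 min = 6:18 PM.
Proofing ends at 6:18 PM + 90 min = 7:48 PM.
Proofing starts at 7:48 PM − 90 min = 6:18 PM.
Mixing the batter ends at 6:18 PM − 194 min = 3:04 PM.

3:04 PM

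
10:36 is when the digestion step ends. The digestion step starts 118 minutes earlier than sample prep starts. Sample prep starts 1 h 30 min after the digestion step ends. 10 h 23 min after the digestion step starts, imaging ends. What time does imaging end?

20:31

Sample prep starts at 10:36 + 90 min = 12:06.
The digestion step starts at 12:06 − 118 min = 10:08.
Imaging ends at 10:08 + 623 min = 20:31.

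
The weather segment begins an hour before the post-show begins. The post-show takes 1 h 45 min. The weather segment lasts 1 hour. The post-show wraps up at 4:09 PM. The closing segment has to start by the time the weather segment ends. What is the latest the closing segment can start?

The post-show starts at 4:09 PM − 105 min = 2:24 PM.
The weather segment starts at 2:24 PM − 60 min = 1:24 PM.
The weather segment ends at 1:24 PM + 60 min = 2:24 PM.
The closing segment is bounded by the weather segment, so the latest it can start is 2:24 PM.

2:24 PM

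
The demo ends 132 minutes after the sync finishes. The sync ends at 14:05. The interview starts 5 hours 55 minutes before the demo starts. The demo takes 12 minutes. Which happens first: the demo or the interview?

the interview

The demo ends at 14:05 + 132 min = 16:17.
The demo starts at 16:17 − 12 min = 16:05.
The interview starts at 16:05 − 355 min = 10:10.
The demo starts at 16:05 and the interview starts at 10:10, so the interview is first.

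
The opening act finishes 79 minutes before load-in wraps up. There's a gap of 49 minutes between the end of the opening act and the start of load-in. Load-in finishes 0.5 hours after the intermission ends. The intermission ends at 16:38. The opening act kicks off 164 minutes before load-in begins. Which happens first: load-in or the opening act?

the opening act

Load-in ends at 16:38 + 30 min = 17:08.
The opening act ends at 17:08 − 79 min = 15:49.
Load-in starts at 15:49 + 49 min = 16:38.
The opening act starts at 16:38 − 164 min = 13:54.
Load-in starts at 16:38 and the opening act starts at 13:54, so the opening act is first.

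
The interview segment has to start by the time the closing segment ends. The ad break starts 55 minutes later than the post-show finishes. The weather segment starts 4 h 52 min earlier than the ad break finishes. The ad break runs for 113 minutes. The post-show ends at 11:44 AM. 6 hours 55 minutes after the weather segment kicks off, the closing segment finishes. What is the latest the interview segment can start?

4:35 PM

The ad break starts at 11:44 AM + 55 min = 12:39 PM.
The ad break ends at 12:39 PM + 113 min = 2:32 PM.
The weather segment starts at 2:32 PM − 292 min = 9:40 AM.
The closing segment ends at 9:40 AM + 415 min = 4:35 PM.
The interview segment is bounded by the closing segment, so the latest it can start is 4:35 PM.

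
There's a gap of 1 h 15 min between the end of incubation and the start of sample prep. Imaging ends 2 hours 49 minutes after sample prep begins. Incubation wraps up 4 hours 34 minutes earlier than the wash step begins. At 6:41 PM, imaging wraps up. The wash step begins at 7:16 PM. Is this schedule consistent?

No

Incubation ends at 7:16 PM − 274 min = 2:42 PM.
Sample prep starts at 2:42 PM + 75 min = 3:57 PM.
Imaging ends at 3:57 PM + 169 min = 6:46 PM.
But imaging is also said to end at 6:41 PM — a 5-minute conflict.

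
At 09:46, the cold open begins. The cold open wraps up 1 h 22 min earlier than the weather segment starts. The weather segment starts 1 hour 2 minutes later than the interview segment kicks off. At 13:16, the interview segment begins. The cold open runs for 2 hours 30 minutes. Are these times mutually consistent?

No

The weather segment starts at 13:16 + 62 min = 14:18.
The cold open ends at 14:18 − 82 min = 12:56.
The cold open starts at 12:56 − 150 min = 10:26.
But the cold open is also said to start at 09:46 — a 40-minute conflict.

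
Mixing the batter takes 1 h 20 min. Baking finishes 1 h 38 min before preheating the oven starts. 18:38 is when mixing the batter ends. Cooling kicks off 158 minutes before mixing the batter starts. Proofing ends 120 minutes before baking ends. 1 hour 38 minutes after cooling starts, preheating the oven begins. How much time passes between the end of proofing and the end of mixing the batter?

5 h 58 min

Mixing the batter starts at 18:38 − 80 min = 17:18.
Cooling starts at 17:18 − 158 min = 14:40.
Preheating the oven starts at 14:40 + 98 min = 16:18.
Baking ends at 16:18 − 98 min = 14:40.
Proofing ends at 14:40 − 120 min = 12:40.
From 12:40 to 18:38 is 5 h 58 min.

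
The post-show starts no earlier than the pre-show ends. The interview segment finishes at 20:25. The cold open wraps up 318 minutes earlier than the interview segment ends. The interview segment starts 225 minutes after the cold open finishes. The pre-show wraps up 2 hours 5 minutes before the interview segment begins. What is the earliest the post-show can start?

16:47

The cold open ends at 20:25 − 318 min = 15:07.
The interview segment starts at 15:07 + 225 min = 18:52.
The pre-show ends at 18:52 − 125 min = 16:47.
The post-show is bounded by the pre-show, so the earliest it can start is 16:47.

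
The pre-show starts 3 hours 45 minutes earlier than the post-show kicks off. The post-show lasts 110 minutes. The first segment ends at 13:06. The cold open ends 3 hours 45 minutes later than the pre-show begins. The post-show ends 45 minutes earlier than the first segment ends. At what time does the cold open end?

The post-show ends at 13:06 − 45 min = 12:21.
The post-show starts at 12:21 − 110 min = 10:31.
The pre-show starts at 10:31 − 225 min = 06:46.
The cold open ends at 06:46 + 225 min = 10:31.

10:31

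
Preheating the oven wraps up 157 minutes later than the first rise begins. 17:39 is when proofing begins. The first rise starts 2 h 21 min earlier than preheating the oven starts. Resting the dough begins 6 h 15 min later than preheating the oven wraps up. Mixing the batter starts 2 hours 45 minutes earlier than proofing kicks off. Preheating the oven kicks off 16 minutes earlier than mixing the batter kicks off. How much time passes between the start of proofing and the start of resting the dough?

3 h 30 min

Mixing the batter starts at 17:39 − 165 min = 14:54.
Preheating the oven starts at 14:54 − 16 min = 14:38.
The first rise starts at 14:38 − 141 min = 12:17.
Preheating the oven ends at 12:17 + 157 min = 14:54.
Resting the dough starts at 14:54 + 375 min = 21:09.
From 17:39 to 21:09 is 3 h 30 min.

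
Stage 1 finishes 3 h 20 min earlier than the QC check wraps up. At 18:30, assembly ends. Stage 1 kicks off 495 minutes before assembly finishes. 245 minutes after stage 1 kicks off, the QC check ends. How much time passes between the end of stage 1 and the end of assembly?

7 hours 30 minutes

Stage 1 starts at 18:30 − 495 min = 10:15.
The QC check ends at 10:15 + 245 min = 14:20.
Stage 1 ends at 14:20 − 200 min = 11:00.
From 11:00 to 18:30 is 7 hours 30 minutes.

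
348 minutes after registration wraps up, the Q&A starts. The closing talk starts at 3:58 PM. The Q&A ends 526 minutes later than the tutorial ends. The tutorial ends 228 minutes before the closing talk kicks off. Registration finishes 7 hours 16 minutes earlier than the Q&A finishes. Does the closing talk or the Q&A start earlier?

The tutorial ends at 3:58 PM − 228 min = 12:10 PM.
The Q&A ends at 12:10 PM + 526 min = 8:56 PM.
Registration ends at 8:56 PM − 436 min = 1:40 PM.
The Q&A starts at 1:40 PM + 348 min = 7:28 PM.
The closing talk starts at 3:58 PM and the Q&A starts at 7:28 PM, so the closing talk is first.

the closing talk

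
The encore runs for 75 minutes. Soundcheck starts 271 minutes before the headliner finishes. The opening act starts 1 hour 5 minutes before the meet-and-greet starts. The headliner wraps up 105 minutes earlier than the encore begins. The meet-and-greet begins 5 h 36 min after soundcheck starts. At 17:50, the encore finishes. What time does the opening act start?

14:50

The encore starts at 17:50 − 75 min = 16:35.
The headliner ends at 16:35 − 105 min = 14:50.
Soundcheck starts at 14:50 − 271 min = 10:19.
The meet-and-greet starts at 10:19 + 336 min = 15:55.
The opening act starts at 15:55 − 65 min = 14:50.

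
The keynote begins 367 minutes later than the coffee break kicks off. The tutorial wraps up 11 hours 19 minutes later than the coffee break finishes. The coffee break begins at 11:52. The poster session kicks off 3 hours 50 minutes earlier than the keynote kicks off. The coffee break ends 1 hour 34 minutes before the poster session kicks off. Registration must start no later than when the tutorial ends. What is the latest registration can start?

23:54

The keynote starts at 11:52 + 367 min = 17:59.
The poster session starts at 17:59 − 230 min = 14:09.
The coffee break ends at 14:09 − 94 min = 12:35.
The tutorial ends at 12:35 + 679 min = 23:54.
Registration is bounded by the tutorial, so the latest it can start is 23:54.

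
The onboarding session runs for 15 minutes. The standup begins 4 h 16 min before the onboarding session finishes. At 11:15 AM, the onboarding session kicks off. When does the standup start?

7:14 AM

The onboarding session ends at 11:15 AM + 15 min = 11:30 AM.
The standup starts at 11:30 AM − 256 min = 7:14 AM.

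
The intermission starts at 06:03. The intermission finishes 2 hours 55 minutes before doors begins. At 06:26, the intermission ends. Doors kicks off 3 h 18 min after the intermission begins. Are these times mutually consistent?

Doors starts at 06:03 + 198 min = 09:21.
The intermission ends at 09:21 − 175 min = 06:26.
That matches the stated 06:26, so the schedule is consistent.

Yes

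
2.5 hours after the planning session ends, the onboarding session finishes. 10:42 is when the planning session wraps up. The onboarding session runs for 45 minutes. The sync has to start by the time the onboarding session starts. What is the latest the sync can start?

The onboarding session ends at 10:42 + 150 min = 13:12.
The onboarding session starts at 13:12 − 45 min = 12:27.
The sync is bounded by the onboarding session, so the latest it can start is 12:27.

12:27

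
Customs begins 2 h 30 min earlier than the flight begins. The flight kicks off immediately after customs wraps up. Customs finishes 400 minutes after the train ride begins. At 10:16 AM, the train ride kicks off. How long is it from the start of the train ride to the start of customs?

Customs ends at 10:16 AM + 400 min = 4:56 PM.
So the flight starts at 4:56 PM.
Customs starts at 4:56 PM − 150 min = 2:26 PM.
From 10:16 AM to 2:26 PM is 4 hours 10 minutes.

4 hours 10 minutes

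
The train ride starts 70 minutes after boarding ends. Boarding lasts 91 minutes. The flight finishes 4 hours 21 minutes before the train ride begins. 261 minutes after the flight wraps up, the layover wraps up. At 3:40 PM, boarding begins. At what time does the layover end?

6:21 PM

Boarding ends at 3:40 PM + 91 min = 5:11 PM.
The train ride starts at 5:11 PM + 70 min = 6:21 PM.
The flight ends at 6:21 PM − 261 min = 2:00 PM.
The layover ends at 2:00 PM + 261 min = 6:21 PM.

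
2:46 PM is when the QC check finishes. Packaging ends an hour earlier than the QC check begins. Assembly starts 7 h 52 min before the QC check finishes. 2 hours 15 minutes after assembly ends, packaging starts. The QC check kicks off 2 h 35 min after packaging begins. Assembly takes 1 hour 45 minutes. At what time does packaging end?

Assembly starts at 2:46 PM − 472 min = 6:54 AM.
Assembly ends at 6:54 AM + 105 min = 8:39 AM.
Packaging starts at 8:39 AM + 135 min = 10:54 AM.
The QC check starts at 10:54 AM + 155 min = 1:29 PM.
Packaging ends at 1:29 PM − 60 min = 12:29 PM.

12:29 PM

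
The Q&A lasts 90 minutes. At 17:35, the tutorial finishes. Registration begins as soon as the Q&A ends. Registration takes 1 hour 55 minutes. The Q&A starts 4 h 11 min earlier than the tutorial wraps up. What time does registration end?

The Q&A starts at 17:35 − 251 min = 13:24.
The Q&A ends at 13:24 + 90 min = 14:54.
So registration starts at 14:54.
Registration ends at 14:54 + 115 min = 16:49.

16:49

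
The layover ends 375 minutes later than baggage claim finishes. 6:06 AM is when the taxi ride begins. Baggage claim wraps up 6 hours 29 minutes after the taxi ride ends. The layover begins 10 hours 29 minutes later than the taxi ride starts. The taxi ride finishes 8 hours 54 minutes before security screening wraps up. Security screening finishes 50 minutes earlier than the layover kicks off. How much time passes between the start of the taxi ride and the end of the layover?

13 h 29 min

The layover starts at 6:06 AM + 629 min = 4:35 PM.
Security screening ends at 4:35 PM − 50 min = 3:45 PM.
The taxi ride ends at 3:45 PM − 534 min = 6:51 AM.
Baggage claim ends at 6:51 AM + 389 min = 1:20 PM.
The layover ends at 1:20 PM + 375 min = 7:35 PM.
From 6:06 AM to 7:35 PM is 13 h 29 min.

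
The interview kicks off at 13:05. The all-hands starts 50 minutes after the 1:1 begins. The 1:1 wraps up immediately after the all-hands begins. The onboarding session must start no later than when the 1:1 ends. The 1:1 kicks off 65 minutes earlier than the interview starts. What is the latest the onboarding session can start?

The 1:1 starts at 13:05 − 65 min = 12:00.
The all-hands starts at 12:00 + 50 min = 12:50.
So the 1:1 ends at 12:50.
The onboarding session is bounded by the 1:1, so the latest it can start is 12:50.

12:50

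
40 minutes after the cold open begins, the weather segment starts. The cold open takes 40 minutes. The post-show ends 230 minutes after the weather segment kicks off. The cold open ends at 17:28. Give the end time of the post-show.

21:18

The cold open starts at 17:28 − 40 min = 16:48.
The weather segment starts at 16:48 + 40 min = 17:28.
The post-show ends at 17:28 + 230 min = 21:18.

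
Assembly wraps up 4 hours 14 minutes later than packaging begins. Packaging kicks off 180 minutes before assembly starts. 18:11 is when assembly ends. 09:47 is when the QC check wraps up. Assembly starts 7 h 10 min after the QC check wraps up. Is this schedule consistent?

Yes

Assembly starts at 09:47 + 430 min = 16:57.
Packaging starts at 16:57 − 180 min = 13:57.
Assembly ends at 13:57 + 254 min = 18:11.
That matches the stated 18:11, so the schedule is consistent.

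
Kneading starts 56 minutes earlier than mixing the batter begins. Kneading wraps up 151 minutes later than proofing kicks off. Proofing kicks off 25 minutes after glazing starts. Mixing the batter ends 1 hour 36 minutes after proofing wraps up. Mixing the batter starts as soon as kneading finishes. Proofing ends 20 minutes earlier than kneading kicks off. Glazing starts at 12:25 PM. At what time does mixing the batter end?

Proofing starts at 12:25 PM + 25 min = 12:50 PM.
Kneading ends at 12:50 PM + 151 min = 3:21 PM.
So mixing the batter starts at 3:21 PM.
Kneading starts at 3:21 PM − 56 min = 2:25 PM.
Proofing ends at 2:25 PM − 20 min = 2:05 PM.
Mixing the batter ends at 2:05 PM + 96 min = 3:41 PM.

3:41 PM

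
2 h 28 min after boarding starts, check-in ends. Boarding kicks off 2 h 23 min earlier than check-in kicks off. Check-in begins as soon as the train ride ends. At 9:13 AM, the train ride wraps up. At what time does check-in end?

Check-in starts at 9:13 AM.
Boarding starts at 9:13 AM − 143 min = 6:50 AM.
Check-in ends at 6:50 AM + 148 min = 9:18 AM.

9:18 AM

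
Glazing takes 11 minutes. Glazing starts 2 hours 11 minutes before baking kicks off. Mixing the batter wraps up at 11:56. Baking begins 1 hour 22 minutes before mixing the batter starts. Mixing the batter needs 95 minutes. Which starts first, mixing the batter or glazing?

glazing

Mixing the batter starts at 11:56 − 95 min = 10:21.
Baking starts at 10:21 − 82 min = 08:59.
Glazing starts at 08:59 − 131 min = 06:48.
Mixing the batter starts at 10:21 and glazing starts at 06:48, so glazing is first.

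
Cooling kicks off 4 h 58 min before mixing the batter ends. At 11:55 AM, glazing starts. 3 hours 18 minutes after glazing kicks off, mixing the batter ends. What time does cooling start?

Mixing the batter ends at 11:55 AM + 198 min = 3:13 PM.
Cooling starts at 3:13 PM − 298 min = 10:15 AM.

10:15 AM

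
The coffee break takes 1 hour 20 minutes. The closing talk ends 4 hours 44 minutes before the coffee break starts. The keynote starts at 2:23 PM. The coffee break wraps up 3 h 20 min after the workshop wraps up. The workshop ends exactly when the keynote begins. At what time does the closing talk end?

11:39 AM

The workshop ends at 2:23 PM.
The coffee break ends at 2:23 PM + 200 min = 5:43 PM.
The coffee break starts at 5:43 PM − 80 min = 4:23 PM.
The closing talk ends at 4:23 PM − 284 min = 11:39 AM.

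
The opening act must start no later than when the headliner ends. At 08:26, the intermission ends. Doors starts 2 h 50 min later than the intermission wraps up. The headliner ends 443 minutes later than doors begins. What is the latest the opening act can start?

Doors starts at 08:26 + 170 min = 11:16.
The headliner ends at 11:16 + 443 min = 18:39.
The opening act is bounded by the headliner, so the latest it can start is 18:39.

18:39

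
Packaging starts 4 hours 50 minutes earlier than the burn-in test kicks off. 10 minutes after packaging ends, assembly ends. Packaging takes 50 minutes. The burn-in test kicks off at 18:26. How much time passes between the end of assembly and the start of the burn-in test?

Packaging starts at 18:26 − 290 min = 13:36.
Packaging ends at 13:36 + 50 min = 14:26.
Assembly ends at 14:26 + 10 min = 14:36.
From 14:36 to 18:26 is 230 minutes.

230 minutes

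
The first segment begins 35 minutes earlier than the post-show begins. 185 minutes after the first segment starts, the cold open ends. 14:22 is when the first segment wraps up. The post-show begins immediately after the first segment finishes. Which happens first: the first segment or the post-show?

the first segment

The post-show starts at 14:22.
The first segment starts at 14:22 − 35 min = 13:47.
The first segment starts at 13:47 and the post-show starts at 14:22, so the first segment is first.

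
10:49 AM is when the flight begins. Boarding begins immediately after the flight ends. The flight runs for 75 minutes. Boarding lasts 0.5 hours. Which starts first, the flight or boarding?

the flight

The flight ends at 10:49 AM + 75 min = 12:04 PM.
So boarding starts at 12:04 PM.
The flight starts at 10:49 AM and boarding starts at 12:04 PM, so the flight is first.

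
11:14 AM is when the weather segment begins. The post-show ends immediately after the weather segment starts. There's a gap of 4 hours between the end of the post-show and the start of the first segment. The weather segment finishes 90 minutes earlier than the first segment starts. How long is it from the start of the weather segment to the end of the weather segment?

2.5 hours

The post-show ends at 11:14 AM.
The first segment starts at 11:14 AM + 240 min = 3:14 PM.
The weather segment ends at 3:14 PM − 90 min = 1:44 PM.
From 11:14 AM to 1:44 PM is 2.5 hours.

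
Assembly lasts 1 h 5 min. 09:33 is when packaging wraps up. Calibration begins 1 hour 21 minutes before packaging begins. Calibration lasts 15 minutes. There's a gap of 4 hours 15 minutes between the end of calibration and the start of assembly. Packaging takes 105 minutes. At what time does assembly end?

12:02

Packaging starts at 09:33 − 105 min = 07:48.
Calibration starts at 07:48 − 81 min = 06:27.
Calibration ends at 06:27 + 15 min = 06:42.
Assembly starts at 06:42 + 255 min = 10:57.
Assembly ends at 10:57 + 65 min = 12:02.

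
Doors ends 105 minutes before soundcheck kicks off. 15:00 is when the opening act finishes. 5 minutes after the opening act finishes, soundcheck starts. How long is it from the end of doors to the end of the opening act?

Soundcheck starts at 15:00 + 5 min = 15:05.
Doors ends at 15:05 − 105 min = 13:20.
From 13:20 to 15:00 is 1 hour 40 minutes.

1 hour 40 minutes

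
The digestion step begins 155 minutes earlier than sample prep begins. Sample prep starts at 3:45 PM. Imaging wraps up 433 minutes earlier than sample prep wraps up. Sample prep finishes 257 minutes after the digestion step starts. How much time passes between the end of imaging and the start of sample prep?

5 h 31 min

The digestion step starts at 3:45 PM − 155 min = 1:10 PM.
Sample prep ends at 1:10 PM + 257 min = 5:27 PM.
Imaging ends at 5:27 PM − 433 min = 10:14 AM.
From 10:14 AM to 3:45 PM is 5 h 31 min.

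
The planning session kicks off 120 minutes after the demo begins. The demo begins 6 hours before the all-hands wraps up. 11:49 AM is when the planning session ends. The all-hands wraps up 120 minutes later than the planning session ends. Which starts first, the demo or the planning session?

the demo

The all-hands ends at 11:49 AM + 120 min = 1:49 PM.
The demo starts at 1:49 PM − 360 min = 7:49 AM.
The planning session starts at 7:49 AM + 120 min = 9:49 AM.
The demo starts at 7:49 AM and the planning session starts at 9:49 AM, so the demo is first.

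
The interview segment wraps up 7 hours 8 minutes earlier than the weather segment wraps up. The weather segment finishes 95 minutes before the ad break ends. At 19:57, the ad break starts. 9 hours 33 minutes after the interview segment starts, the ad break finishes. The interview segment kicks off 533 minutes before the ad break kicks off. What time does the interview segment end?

The interview segment starts at 19:57 − 533 min = 11:04.
The ad break ends at 11:04 + 573 min = 20:37.
The weather segment ends at 20:37 − 95 min = 19:02.
The interview segment ends at 19:02 − 428 min = 11:54.

11:54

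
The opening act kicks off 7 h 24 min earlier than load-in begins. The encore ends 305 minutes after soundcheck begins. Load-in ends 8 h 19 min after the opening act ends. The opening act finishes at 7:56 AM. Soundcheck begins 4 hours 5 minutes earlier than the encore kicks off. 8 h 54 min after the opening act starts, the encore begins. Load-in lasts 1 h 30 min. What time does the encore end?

5:15 PM

Load-in ends at 7:56 AM + 499 min = 4:15 PM.
Load-in starts at 4:15 PM − 90 min = 2:45 PM.
The opening act starts at 2:45 PM − 444 min = 7:21 AM.
The encore starts at 7:21 AM + 534 min = 4:15 PM.
Soundcheck starts at 4:15 PM − 245 min = 12:10 PM.
The encore ends at 12:10 PM + 305 min = 5:15 PM.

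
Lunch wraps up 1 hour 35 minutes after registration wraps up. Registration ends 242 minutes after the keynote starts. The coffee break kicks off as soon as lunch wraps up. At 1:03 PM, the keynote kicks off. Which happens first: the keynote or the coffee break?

Registration ends at 1:03 PM + 242 min = 5:05 PM.
Lunch ends at 5:05 PM + 95 min = 6:40 PM.
So the coffee break starts at 6:40 PM.
The keynote starts at 1:03 PM and the coffee break starts at 6:40 PM, so the keynote is first.

the keynote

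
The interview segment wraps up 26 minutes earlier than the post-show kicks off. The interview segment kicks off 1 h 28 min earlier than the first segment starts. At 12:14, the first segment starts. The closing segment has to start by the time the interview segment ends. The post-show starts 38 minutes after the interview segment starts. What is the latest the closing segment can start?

10:58

The interview segment starts at 12:14 − 88 min = 10:46.
The post-show starts at 10:46 + 38 min = 11:24.
The interview segment ends at 11:24 − 26 min = 10:58.
The closing segment is bounded by the interview segment, so the latest it can start is 10:58.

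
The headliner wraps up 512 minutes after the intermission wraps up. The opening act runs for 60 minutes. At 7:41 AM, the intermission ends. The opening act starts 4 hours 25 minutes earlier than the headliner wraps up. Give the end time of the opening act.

12:48 PM

The headliner ends at 7:41 AM + 512 min = 4:13 PM.
The opening act starts at 4:13 PM − 265 min = 11:48 AM.
The opening act ends at 11:48 AM + 60 min = 12:48 PM.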